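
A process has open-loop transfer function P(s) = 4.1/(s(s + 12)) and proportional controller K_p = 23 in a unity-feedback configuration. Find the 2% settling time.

Closed-loop characteristic equation: s² + 12s + 94.3 = 0, so ω_n = 9.711 rad/s and ζ = 12/(2·9.711) = 0.6179.
2% settling time T_s ≈ 4/(ζω_n) = 4/6 = 0.667 s.

T_s ≈ 0.667 s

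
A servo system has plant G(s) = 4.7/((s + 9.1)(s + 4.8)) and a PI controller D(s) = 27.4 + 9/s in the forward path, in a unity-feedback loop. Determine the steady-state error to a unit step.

The open loop D(s)G(s) has a pole at the origin (type 1), so the static position error constant is infinite and e_ss = 1/(1+∞) = 0.

0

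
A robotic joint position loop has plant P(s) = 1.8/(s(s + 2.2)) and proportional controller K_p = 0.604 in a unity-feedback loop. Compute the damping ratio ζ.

The closed-loop denominator is s(s+2.2) + 0.604·1.8 = s² + 2.2s + 1.087.
Matching s² + 2ζω_n s + ω_n²: ω_n = √1.087 = 1.043 rad/s and 2ζω_n = 2.2, so ζ = 2.2/(2·1.043) = 1.05.

ζ = 1.05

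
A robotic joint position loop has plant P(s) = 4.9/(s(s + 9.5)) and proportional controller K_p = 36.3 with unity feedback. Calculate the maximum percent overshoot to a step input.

30.2%

From 1 + K_pP(s) = 0: s² + 9.5s + 177.9 = 0 ⇒ ω_n = 13.34, ζ = 0.3562.
%OS = 100·exp(−πζ/√(1−ζ²)) = 100·exp(−π·0.3562/√0.8732) = 30.2%.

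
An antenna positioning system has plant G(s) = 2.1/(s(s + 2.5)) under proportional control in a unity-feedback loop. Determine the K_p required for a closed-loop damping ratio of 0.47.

Closed-loop characteristic equation: s² + 2.5s + K_p·2.1 = 0.
So ω_n = √(2.1K_p) and 2ζω_n = 2.5, giving ζ = 2.5/(2√(2.1K_p)).
Setting ζ = 0.47: √(2.1K_p) = 2.5/(2·0.47) = 2.66, so K_p = 7.073/2.1 = 3.37.

K_p = 3.37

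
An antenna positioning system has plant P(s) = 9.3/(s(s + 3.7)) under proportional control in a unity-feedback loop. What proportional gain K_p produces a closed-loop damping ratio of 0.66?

Closed-loop characteristic equation: s² + 3.7s + K_p·9.3 = 0.
So ω_n = √(9.3K_p) and 2ζω_n = 3.7, giving ζ = 3.7/(2√(9.3K_p)).
Setting ζ = 0.66: √(9.3K_p) = 3.7/(2·0.66) = 2.803, so K_p = 7.857/9.3 = 0.845.

K_p = 0.845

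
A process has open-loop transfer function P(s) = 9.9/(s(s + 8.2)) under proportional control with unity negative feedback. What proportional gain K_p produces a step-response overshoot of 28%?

K_p = 12

From %OS = 100·exp(−πζ/√(1−ζ²)) = 28%, ζ = −ln(0.28)/√(π²+ln²(0.28)) = 0.3755.
Characteristic equation s² + 8.2s + 9.9K_p = 0 gives ζ = 8.2/(2√(9.9K_p)).
Setting ζ = 0.3755: √(9.9K_p) = 8.2/(2·0.3755) = 10.92, so K_p = 119.2/9.9 = 12.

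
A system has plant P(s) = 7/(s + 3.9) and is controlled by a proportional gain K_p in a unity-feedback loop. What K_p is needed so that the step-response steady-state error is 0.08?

K_p = 6.41

The loop is type 0, so e_ss(step) = 1/(1 + K_pos) with K_pos = K_p·P(0).
P(0) = 1.795. Require 1/(1 + K_p·1.795) = 0.08, so 1 + 1.795·K_p = 12.5.
K_p = (12.5 − 1)/1.795 = 6.41.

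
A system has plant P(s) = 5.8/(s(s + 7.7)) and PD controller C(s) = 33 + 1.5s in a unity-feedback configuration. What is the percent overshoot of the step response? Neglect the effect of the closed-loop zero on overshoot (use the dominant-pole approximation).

9.91%

Forward path: (33 + 1.5s)·5.8/(s(s+7.7)). The closed-loop characteristic equation is s² + (7.7 + 5.8·1.5)s + 5.8·33 = 0.
That is s² + 16.4s + 191.4 = 0, so ω_n = 13.83 rad/s and ζ = 16.4/(2·13.83) = 0.5927.
%OS = 100·exp(−πζ/√(1−ζ²)) = 9.91%.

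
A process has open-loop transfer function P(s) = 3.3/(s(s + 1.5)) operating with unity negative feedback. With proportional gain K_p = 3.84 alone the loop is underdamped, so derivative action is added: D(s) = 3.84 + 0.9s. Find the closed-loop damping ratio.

Forward path: (3.84 + 0.9s)·3.3/(s(s+1.5)). The closed-loop characteristic equation is s² + (1.5 + 3.3·0.9)s + 3.3·3.84 = 0.
That is s² + 4.47s + 12.67 = 0, so ω_n = 3.56 rad/s and ζ = 4.47/(2·3.56) = 0.6278.

ζ = 0.628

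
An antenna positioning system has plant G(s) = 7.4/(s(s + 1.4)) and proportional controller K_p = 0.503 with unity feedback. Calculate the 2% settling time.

The closed-loop denominator s² + 1.4s + 3.722 gives ω_n = √3.722 = 1.929 and ζ = 1.4/(2ω_n) = 0.3628.
2% settling time T_s ≈ 4/(ζω_n) = 4/0.7 = 5.71 s.

T_s ≈ 5.71 s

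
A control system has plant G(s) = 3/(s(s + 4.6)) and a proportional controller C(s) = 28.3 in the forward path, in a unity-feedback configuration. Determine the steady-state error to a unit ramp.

The loop has one pole at the origin (type 1). Velocity error constant K_v = lim_{s→0} s·C(s)G(s) = 28.3·3/4.6 = 18.46.
Steady-state error to a unit ramp: e_ss = 1/K_v = 0.0542.

0.0542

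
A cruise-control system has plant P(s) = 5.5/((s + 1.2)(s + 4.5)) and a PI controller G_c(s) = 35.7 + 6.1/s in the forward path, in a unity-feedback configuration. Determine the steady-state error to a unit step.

The open loop G_c(s)P(s) has a pole at the origin (type 1), so the static position error constant is infinite and e_ss = 1/(1+∞) = 0.

0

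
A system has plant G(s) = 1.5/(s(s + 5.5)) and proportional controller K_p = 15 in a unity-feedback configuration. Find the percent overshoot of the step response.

Closed-loop characteristic equation: s² + 5.5s + 22.5 = 0, so ω_n = 4.743 rad/s and ζ = 5.5/(2·4.743) = 0.5798.
%OS = 100·exp(−πζ/√(1−ζ²)) = 100·exp(−π·0.5798/√0.6639) = 10.7%.

10.7%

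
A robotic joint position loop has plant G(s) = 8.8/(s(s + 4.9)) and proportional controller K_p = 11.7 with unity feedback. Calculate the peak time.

T_p = 0.319 s

Closed-loop characteristic equation: s² + 4.9s + 103 = 0, so ω_n = 10.15 rad/s and ζ = 4.9/(2·10.15) = 0.2415.
Damped frequency ω_d = ω_n√(1−ζ²) = 9.847 rad/s, so peak time T_p = π/ω_d = 0.319 s.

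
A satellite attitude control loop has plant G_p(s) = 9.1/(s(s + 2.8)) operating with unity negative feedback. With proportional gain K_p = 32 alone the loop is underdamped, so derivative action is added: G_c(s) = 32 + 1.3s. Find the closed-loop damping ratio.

Forward path: (32 + 1.3s)·9.1/(s(s+2.8)). The closed-loop characteristic equation is s² + (2.8 + 9.1·1.3)s + 9.1·32 = 0.
That is s² + 14.63s + 291.2 = 0, so ω_n = 17.06 rad/s and ζ = 14.63/(2·17.06) = 0.4287.

ζ = 0.429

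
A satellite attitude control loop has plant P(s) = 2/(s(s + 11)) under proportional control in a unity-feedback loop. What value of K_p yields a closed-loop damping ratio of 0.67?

Closed-loop characteristic equation: s² + 11s + K_p·2 = 0.
So ω_n = √(2K_p) and 2ζω_n = 11, giving ζ = 11/(2√(2K_p)).
Setting ζ = 0.67: √(2K_p) = 11/(2·0.67) = 8.209, so K_p = 67.39/2 = 33.7.

K_p = 33.7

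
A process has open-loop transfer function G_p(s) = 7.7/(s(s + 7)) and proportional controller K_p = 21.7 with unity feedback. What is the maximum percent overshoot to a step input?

The closed-loop denominator s² + 7s + 167.1 gives ω_n = √167.1 = 12.93 and ζ = 7/(2ω_n) = 0.2708.
%OS = 100·exp(−πζ/√(1−ζ²)) = 100·exp(−π·0.2708/√0.9267) = 41.3%.

41.3%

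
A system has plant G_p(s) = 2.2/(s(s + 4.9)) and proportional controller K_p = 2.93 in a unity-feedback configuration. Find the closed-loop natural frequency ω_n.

With unity feedback the closed-loop characteristic equation is s² + 4.9s + 2.93·2.2 = s² + 4.9s + 6.446 = 0.
So ω_n² = 6.446 ⇒ ω_n = 2.539 rad/s, and ζ = 4.9/(2ω_n) = 0.965.

ω_n = 2.54 rad/s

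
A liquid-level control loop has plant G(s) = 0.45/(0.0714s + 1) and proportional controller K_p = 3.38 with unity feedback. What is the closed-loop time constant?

Closed loop: T(s) = K_p·G/(1+K_p·G) = 1.521/(0.0714s + 1 + 1.521), with pole at s = −(1 + 1.521)/0.0714 = −35.31.
Closed-loop time constant τ = 1/35.31 = 0.0283 s.

τ = 0.0283 s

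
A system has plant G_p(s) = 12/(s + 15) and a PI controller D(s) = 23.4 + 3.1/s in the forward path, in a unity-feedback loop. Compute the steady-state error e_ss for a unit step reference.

The open loop D(s)G_p(s) has a pole at the origin (type 1), so the static position error constant is infinite and e_ss = 1/(1+∞) = 0.

0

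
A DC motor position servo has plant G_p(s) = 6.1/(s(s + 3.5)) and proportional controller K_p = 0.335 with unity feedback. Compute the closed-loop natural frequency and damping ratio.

The closed-loop denominator is s(s+3.5) + 0.335·6.1 = s² + 3.5s + 2.043.
Matching s² + 2ζω_n s + ω_n²: ω_n = √2.043 = 1.43 rad/s and 2ζω_n = 3.5, so ζ = 3.5/(2·1.43) = 1.22.

ω_n = 1.43 rad/s, ζ = 1.22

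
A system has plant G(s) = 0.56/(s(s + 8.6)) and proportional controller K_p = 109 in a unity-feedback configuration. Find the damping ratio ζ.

ζ = 0.55

1 + K_p·G(s) = 0 gives s² + 8.6s + 61.04 = 0.
Matching s² + 2ζω_n s + ω_n²: ω_n = √61.04 = 7.813 rad/s and 2ζω_n = 8.6, so ζ = 8.6/(2·7.813) = 0.55.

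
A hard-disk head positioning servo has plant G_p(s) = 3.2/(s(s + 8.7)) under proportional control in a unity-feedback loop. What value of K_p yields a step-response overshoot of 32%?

From %OS = 100·exp(−πζ/√(1−ζ²)) = 32%, ζ = −ln(0.32)/√(π²+ln²(0.32)) = 0.341.
Characteristic equation s² + 8.7s + 3.2K_p = 0 gives ζ = 8.7/(2√(3.2K_p)).
Setting ζ = 0.341: √(3.2K_p) = 8.7/(2·0.341) = 12.76, so K_p = 162.8/3.2 = 50.9.

K_p = 50.9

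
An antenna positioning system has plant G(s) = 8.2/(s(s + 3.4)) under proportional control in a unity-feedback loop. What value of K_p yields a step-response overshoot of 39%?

K_p = 4.28

From %OS = 100·exp(−πζ/√(1−ζ²)) = 39%, ζ = −ln(0.39)/√(π²+ln²(0.39)) = 0.2871.
Characteristic equation s² + 3.4s + 8.2K_p = 0 gives ζ = 3.4/(2√(8.2K_p)).
Setting ζ = 0.2871: √(8.2K_p) = 3.4/(2·0.2871) = 5.921, so K_p = 35.06/8.2 = 4.28.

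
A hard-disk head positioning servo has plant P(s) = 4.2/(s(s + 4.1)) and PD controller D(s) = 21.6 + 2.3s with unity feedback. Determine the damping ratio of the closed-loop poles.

Forward path: (21.6 + 2.3s)·4.2/(s(s+4.1)). The closed-loop characteristic equation is s² + (4.1 + 4.2·2.3)s + 4.2·21.6 = 0.
That is s² + 13.76s + 90.72 = 0, so ω_n = 9.525 rad/s and ζ = 13.76/(2·9.525) = 0.7223.

ζ = 0.722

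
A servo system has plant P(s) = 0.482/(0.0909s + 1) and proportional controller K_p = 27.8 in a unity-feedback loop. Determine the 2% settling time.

Closed loop: T(s) = K_p·P/(1+K_p·P) = 13.4/(0.0909s + 1 + 13.4), with pole at s = −(1 + 13.4)/0.0909 = −158.4.
τ = 1/158.4 = 0.006313 s, so 2% settling time ≈ 4τ = 0.0253 s.

T_s ≈ 0.0253 s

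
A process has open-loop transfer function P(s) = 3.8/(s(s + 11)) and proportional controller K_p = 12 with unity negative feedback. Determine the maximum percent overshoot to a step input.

1.22%

The closed-loop denominator s² + 11s + 45.6 gives ω_n = √45.6 = 6.753 and ζ = 11/(2ω_n) = 0.8145.
%OS = 100·exp(−πζ/√(1−ζ²)) = 100·exp(−π·0.8145/√0.3366) = 1.22%.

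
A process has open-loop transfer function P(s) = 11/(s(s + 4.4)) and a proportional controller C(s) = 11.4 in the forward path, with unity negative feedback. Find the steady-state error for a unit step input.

The open loop C(s)P(s) has a pole at the origin (type 1), so the static position error constant is infinite and e_ss = 1/(1+∞) = 0.

0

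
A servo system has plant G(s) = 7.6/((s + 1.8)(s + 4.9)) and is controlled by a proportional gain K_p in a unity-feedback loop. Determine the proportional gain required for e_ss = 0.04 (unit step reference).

K_p = 27.9

The loop is type 0, so e_ss(step) = 1/(1 + K_pos) with K_pos = K_p·G(0).
G(0) = 0.8617. Require 1/(1 + K_p·0.8617) = 0.04, so 1 + 0.8617·K_p = 25.
K_p = (25 − 1)/0.8617 = 27.9.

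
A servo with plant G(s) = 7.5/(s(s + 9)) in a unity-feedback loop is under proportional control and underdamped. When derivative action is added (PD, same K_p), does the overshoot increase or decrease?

decrease

With PD the characteristic equation becomes s² + (a + K·K_d)s + K·K_p = 0; the damping term grows, ζ rises, overshoot falls.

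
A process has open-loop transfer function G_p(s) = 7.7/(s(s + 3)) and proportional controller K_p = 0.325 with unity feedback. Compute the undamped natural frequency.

The closed-loop denominator is s(s+3) + 0.325·7.7 = s² + 3s + 2.502.
Matching s² + 2ζω_n s + ω_n²: ω_n = √2.502 = 1.582 rad/s and 2ζω_n = 3, so ζ = 3/(2·1.582) = 0.948.

ω_n = 1.58 rad/s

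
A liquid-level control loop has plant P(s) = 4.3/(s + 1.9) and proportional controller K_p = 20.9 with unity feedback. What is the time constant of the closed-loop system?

Closed-loop transfer function: T(s) = K_p·P(s)/(1 + K_p·P(s)) = 89.87/(s + 1.9 + 89.87) = 89.87/(s + 91.77).
Time constant τ = 1/91.77 = 0.0109 s.

τ = 0.0109 s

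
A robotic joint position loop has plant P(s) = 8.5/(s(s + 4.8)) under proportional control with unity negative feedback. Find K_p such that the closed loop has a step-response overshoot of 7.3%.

K_p = 1.65

From %OS = 100·exp(−πζ/√(1−ζ²)) = 7.3%, ζ = −ln(0.073)/√(π²+ln²(0.073)) = 0.6401.
Characteristic equation s² + 4.8s + 8.5K_p = 0 gives ζ = 4.8/(2√(8.5K_p)).
Setting ζ = 0.6401: √(8.5K_p) = 4.8/(2·0.6401) = 3.75, so K_p = 14.06/8.5 = 1.65.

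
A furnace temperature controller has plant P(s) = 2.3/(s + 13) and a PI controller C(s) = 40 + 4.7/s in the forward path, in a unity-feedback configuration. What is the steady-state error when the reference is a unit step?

The open loop C(s)P(s) has a pole at the origin (type 1), so the static position error constant is infinite and e_ss = 1/(1+∞) = 0.

0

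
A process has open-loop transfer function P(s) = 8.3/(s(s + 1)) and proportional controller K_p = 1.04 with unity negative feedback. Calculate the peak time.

T_p = 1.09 s

The closed-loop denominator s² + 1s + 8.632 gives ω_n = √8.632 = 2.938 and ζ = 1/(2ω_n) = 0.1702.
Damped frequency ω_d = ω_n√(1−ζ²) = 2.895 rad/s, so peak time T_p = π/ω_d = 1.09 s.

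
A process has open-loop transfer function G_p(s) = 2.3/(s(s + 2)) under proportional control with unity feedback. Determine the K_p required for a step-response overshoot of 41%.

From %OS = 100·exp(−πζ/√(1−ζ²)) = 41%, ζ = −ln(0.41)/√(π²+ln²(0.41)) = 0.273.
Characteristic equation s² + 2s + 2.3K_p = 0 gives ζ = 2/(2√(2.3K_p)).
Setting ζ = 0.273: √(2.3K_p) = 2/(2·0.273) = 3.663, so K_p = 13.42/2.3 = 5.83.

K_p = 5.83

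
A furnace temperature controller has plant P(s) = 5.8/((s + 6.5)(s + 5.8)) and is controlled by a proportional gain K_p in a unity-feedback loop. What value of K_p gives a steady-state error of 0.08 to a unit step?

K_p = 74.8

For a type-0 loop with proportional control, e_ss = 1/(1 + K_p·P(0)).
P(0) = 0.1538. Require 1/(1 + K_p·0.1538) = 0.08, so 1 + 0.1538·K_p = 12.5.
K_p = (12.5 − 1)/0.1538 = 74.8.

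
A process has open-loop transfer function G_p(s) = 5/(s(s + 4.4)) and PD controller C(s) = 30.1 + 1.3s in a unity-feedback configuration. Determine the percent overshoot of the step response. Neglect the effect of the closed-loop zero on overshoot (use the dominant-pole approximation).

21.1%

Forward path: (30.1 + 1.3s)·5/(s(s+4.4)). The closed-loop characteristic equation is s² + (4.4 + 5·1.3)s + 5·30.1 = 0.
That is s² + 10.9s + 150.5 = 0, so ω_n = 12.27 rad/s and ζ = 10.9/(2·12.27) = 0.4443.
%OS = 100·exp(−πζ/√(1−ζ²)) = 21.1%.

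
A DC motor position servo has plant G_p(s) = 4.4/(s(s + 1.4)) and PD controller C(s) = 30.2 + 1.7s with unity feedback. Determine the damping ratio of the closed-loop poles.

Forward path: (30.2 + 1.7s)·4.4/(s(s+1.4)). The closed-loop characteristic equation is s² + (1.4 + 4.4·1.7)s + 4.4·30.2 = 0.
That is s² + 8.88s + 132.9 = 0, so ω_n = 11.53 rad/s and ζ = 8.88/(2·11.53) = 0.3852.

ζ = 0.385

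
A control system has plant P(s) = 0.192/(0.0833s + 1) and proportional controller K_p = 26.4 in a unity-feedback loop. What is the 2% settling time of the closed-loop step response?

Closed loop: T(s) = K_p·P/(1+K_p·P) = 5.069/(0.0833s + 1 + 5.069), with pole at s = −(1 + 5.069)/0.0833 = −72.85.
τ = 1/72.85 = 0.01373 s, so 2% settling time ≈ 4τ = 0.0549 s.

T_s ≈ 0.0549 s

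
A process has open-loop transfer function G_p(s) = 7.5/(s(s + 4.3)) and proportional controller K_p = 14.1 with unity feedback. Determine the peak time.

T_p = 0.312 s

Closed-loop characteristic equation: s² + 4.3s + 105.8 = 0, so ω_n = 10.28 rad/s and ζ = 4.3/(2·10.28) = 0.2091.
Damped frequency ω_d = ω_n√(1−ζ²) = 10.06 rad/s, so peak time T_p = π/ω_d = 0.312 s.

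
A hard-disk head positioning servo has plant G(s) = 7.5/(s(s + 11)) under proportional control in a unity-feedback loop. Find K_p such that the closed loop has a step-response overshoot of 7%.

K_p = 9.66

From %OS = 100·exp(−πζ/√(1−ζ²)) = 7%, ζ = −ln(0.07)/√(π²+ln²(0.07)) = 0.6461.
Characteristic equation s² + 11s + 7.5K_p = 0 gives ζ = 11/(2√(7.5K_p)).
Setting ζ = 0.6461: √(7.5K_p) = 11/(2·0.6461) = 8.513, so K_p = 72.47/7.5 = 9.66.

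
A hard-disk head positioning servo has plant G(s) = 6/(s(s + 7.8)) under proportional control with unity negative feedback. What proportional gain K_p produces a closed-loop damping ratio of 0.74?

K_p = 4.63

Closed-loop characteristic equation: s² + 7.8s + K_p·6 = 0.
So ω_n = √(6K_p) and 2ζω_n = 7.8, giving ζ = 7.8/(2√(6K_p)).
Setting ζ = 0.74: √(6K_p) = 7.8/(2·0.74) = 5.27, so K_p = 27.78/6 = 4.63.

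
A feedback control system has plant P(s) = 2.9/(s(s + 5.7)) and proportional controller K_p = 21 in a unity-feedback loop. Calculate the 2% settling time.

T_s ≈ 1.4 s

From 1 + K_pP(s) = 0: s² + 5.7s + 60.9 = 0 ⇒ ω_n = 7.804, ζ = 0.3652.
2% settling time T_s ≈ 4/(ζω_n) = 4/2.85 = 1.4 s.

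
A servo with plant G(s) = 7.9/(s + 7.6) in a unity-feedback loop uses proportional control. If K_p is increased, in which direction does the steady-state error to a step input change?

decrease

The position error constant K_pos = K_p·G(0) grows with K_p, and e_ss = 1/(1+K_pos) falls.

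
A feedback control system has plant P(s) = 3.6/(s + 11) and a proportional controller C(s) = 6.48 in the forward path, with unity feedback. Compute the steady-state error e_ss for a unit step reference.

The loop is type 0. Static position error constant K_pos = C(0)·P(0) = 6.48·0.3273 = 2.121.
Steady-state error to a unit step: e_ss = 1/(1+K_pos) = 1/3.121 = 0.32.

0.32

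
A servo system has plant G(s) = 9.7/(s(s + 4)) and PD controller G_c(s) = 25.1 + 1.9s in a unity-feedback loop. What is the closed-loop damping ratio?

ζ = 0.719

Forward path: (25.1 + 1.9s)·9.7/(s(s+4)). The closed-loop characteristic equation is s² + (4 + 9.7·1.9)s + 9.7·25.1 = 0.
That is s² + 22.43s + 243.5 = 0, so ω_n = 15.6 rad/s and ζ = 22.43/(2·15.6) = 0.7187.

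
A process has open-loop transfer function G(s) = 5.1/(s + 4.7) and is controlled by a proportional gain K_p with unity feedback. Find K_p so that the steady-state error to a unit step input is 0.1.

K_p = 8.29

Steady-state error for a unit step on this type-0 loop is 1/(1 + K_p·G(0)).
G(0) = 1.085. Require 1/(1 + K_p·1.085) = 0.1, so 1 + 1.085·K_p = 10.
K_p = (10 − 1)/1.085 = 8.29.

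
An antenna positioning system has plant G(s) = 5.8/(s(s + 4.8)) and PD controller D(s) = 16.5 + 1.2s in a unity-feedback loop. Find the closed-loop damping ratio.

ζ = 0.601

Forward path: (16.5 + 1.2s)·5.8/(s(s+4.8)). The closed-loop characteristic equation is s² + (4.8 + 5.8·1.2)s + 5.8·16.5 = 0.
That is s² + 11.76s + 95.7 = 0, so ω_n = 9.783 rad/s and ζ = 11.76/(2·9.783) = 0.6011.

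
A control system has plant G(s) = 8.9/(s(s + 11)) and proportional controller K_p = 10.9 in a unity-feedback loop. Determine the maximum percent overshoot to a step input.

12.1%

The closed-loop denominator s² + 11s + 97.01 gives ω_n = √97.01 = 9.849 and ζ = 11/(2ω_n) = 0.5584.
%OS = 100·exp(−πζ/√(1−ζ²)) = 100·exp(−π·0.5584/√0.6882) = 12.1%.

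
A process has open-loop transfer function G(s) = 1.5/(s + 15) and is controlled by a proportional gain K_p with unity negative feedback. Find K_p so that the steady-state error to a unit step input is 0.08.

For a type-0 loop with proportional control, e_ss = 1/(1 + K_p·G(0)).
G(0) = 0.1. Require 1/(1 + K_p·0.1) = 0.08, so 1 + 0.1·K_p = 12.5.
K_p = (12.5 − 1)/0.1 = 115.

K_p = 115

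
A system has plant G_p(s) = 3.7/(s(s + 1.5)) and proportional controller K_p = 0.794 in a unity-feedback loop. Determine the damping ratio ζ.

ζ = 0.438

The closed-loop denominator is s(s+1.5) + 0.794·3.7 = s² + 1.5s + 2.938.
So ω_n² = 2.938 ⇒ ω_n = 1.714 rad/s, and ζ = 1.5/(2ω_n) = 0.438.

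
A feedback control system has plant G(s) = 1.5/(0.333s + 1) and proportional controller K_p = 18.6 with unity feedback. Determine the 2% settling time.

Closed loop: T(s) = K_p·G/(1+K_p·G) = 27.9/(0.333s + 1 + 27.9), with pole at s = −(1 + 27.9)/0.333 = −86.79.
τ = 1/86.79 = 0.01152 s, so 2% settling time ≈ 4τ = 0.0461 s.

T_s ≈ 0.0461 s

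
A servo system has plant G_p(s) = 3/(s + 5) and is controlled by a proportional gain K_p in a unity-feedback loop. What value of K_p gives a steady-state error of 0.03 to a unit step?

For a type-0 loop with proportional control, e_ss = 1/(1 + K_p·G_p(0)).
G_p(0) = 0.6. Require 1/(1 + K_p·0.6) = 0.03, so 1 + 0.6·K_p = 33.33.
K_p = (33.33 − 1)/0.6 = 53.9.

K_p = 53.9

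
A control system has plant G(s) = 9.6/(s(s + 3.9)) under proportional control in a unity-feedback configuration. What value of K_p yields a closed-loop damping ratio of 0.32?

K_p = 3.87

Closed-loop characteristic equation: s² + 3.9s + K_p·9.6 = 0.
So ω_n = √(9.6K_p) and 2ζω_n = 3.9, giving ζ = 3.9/(2√(9.6K_p)).
Setting ζ = 0.32: √(9.6K_p) = 3.9/(2·0.32) = 6.094, so K_p = 37.13/9.6 = 3.87.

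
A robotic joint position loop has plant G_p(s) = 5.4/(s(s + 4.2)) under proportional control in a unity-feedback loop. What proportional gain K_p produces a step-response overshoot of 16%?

From %OS = 100·exp(−πζ/√(1−ζ²)) = 16%, ζ = −ln(0.16)/√(π²+ln²(0.16)) = 0.5039.
Characteristic equation s² + 4.2s + 5.4K_p = 0 gives ζ = 4.2/(2√(5.4K_p)).
Setting ζ = 0.5039: √(5.4K_p) = 4.2/(2·0.5039) = 4.168, so K_p = 17.37/5.4 = 3.22.

K_p = 3.22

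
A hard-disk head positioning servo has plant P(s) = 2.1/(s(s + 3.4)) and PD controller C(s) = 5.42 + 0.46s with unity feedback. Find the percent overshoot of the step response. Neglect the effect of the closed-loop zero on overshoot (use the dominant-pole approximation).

Forward path: (5.42 + 0.46s)·2.1/(s(s+3.4)). The closed-loop characteristic equation is s² + (3.4 + 2.1·0.46)s + 2.1·5.42 = 0.
That is s² + 4.366s + 11.38 = 0, so ω_n = 3.374 rad/s and ζ = 4.366/(2·3.374) = 0.6471.
%OS = 100·exp(−πζ/√(1−ζ²)) = 6.95%.

6.95%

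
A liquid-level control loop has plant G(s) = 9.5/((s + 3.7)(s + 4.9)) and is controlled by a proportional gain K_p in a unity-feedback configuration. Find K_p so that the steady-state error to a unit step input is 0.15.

Steady-state error for a unit step on this type-0 loop is 1/(1 + K_p·G(0)).
G(0) = 0.524. Require 1/(1 + K_p·0.524) = 0.15, so 1 + 0.524·K_p = 6.667.
K_p = (6.667 − 1)/0.524 = 10.8.

K_p = 10.8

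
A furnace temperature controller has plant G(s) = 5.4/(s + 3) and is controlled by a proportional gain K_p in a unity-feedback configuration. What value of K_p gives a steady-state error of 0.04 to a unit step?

The loop is type 0, so e_ss(step) = 1/(1 + K_pos) with K_pos = K_p·G(0).
G(0) = 1.8. Require 1/(1 + K_p·1.8) = 0.04, so 1 + 1.8·K_p = 25.
K_p = (25 − 1)/1.8 = 13.3.

K_p = 13.3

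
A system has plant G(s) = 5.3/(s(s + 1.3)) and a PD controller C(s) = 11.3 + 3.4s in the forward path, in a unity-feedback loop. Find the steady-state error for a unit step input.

The open loop C(s)G(s) has a pole at the origin (type 1), so the static position error constant is infinite and e_ss = 1/(1+∞) = 0.

0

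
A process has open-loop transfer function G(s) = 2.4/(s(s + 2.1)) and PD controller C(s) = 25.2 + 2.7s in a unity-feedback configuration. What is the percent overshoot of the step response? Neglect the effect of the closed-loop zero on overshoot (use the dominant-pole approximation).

Forward path: (25.2 + 2.7s)·2.4/(s(s+2.1)). The closed-loop characteristic equation is s² + (2.1 + 2.4·2.7)s + 2.4·25.2 = 0.
That is s² + 8.58s + 60.48 = 0, so ω_n = 7.777 rad/s and ζ = 8.58/(2·7.777) = 0.5516.
%OS = 100·exp(−πζ/√(1−ζ²)) = 12.5%.

12.5%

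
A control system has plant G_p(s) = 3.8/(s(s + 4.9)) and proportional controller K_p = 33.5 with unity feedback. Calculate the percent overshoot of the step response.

From 1 + K_pG_p(s) = 0: s² + 4.9s + 127.3 = 0 ⇒ ω_n = 11.28, ζ = 0.2171.
%OS = 100·exp(−πζ/√(1−ζ²)) = 100·exp(−π·0.2171/√0.9528) = 49.7%.

49.7%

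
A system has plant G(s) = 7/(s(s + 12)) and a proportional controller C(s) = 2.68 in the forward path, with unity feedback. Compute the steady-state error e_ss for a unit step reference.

0

The open loop C(s)G(s) has a pole at the origin (type 1), so the static position error constant is infinite and e_ss = 1/(1+∞) = 0.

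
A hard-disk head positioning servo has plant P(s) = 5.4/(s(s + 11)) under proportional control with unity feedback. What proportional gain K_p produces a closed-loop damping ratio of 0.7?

K_p = 11.4

Closed-loop characteristic equation: s² + 11s + K_p·5.4 = 0.
So ω_n = √(5.4K_p) and 2ζω_n = 11, giving ζ = 11/(2√(5.4K_p)).
Setting ζ = 0.7: √(5.4K_p) = 11/(2·0.7) = 7.857, so K_p = 61.73/5.4 = 11.4.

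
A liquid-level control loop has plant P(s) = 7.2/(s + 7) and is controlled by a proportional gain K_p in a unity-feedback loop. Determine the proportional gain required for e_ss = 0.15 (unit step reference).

Steady-state error for a unit step on this type-0 loop is 1/(1 + K_p·P(0)).
P(0) = 1.029. Require 1/(1 + K_p·1.029) = 0.15, so 1 + 1.029·K_p = 6.667.
K_p = (6.667 − 1)/1.029 = 5.51.

K_p = 5.51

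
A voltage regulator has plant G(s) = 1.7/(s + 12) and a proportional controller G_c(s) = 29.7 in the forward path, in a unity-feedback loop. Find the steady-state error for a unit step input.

0.192

The loop is type 0. Static position error constant K_pos = G_c(0)·G(0) = 29.7·0.1417 = 4.207.
Steady-state error to a unit step: e_ss = 1/(1+K_pos) = 1/5.207 = 0.192.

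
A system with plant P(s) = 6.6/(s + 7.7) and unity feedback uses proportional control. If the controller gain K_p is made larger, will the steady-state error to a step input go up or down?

decrease

e_ss = 1/(1 + K_p·P(0)); a larger K_p raises the denominator, so e_ss decreases.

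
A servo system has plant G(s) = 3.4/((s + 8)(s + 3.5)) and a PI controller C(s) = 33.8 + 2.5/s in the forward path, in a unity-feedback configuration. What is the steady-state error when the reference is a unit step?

The open loop C(s)G(s) has a pole at the origin (type 1), so the static position error constant is infinite and e_ss = 1/(1+∞) = 0.

0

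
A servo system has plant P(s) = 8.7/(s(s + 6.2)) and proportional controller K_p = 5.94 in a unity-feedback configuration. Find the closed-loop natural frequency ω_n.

With unity feedback the closed-loop characteristic equation is s² + 6.2s + 5.94·8.7 = s² + 6.2s + 51.68 = 0.
So ω_n² = 51.68 ⇒ ω_n = 7.189 rad/s, and ζ = 6.2/(2ω_n) = 0.431.

ω_n = 7.19 rad/s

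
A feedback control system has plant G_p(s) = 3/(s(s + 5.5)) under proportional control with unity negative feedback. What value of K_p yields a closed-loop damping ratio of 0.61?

Closed-loop characteristic equation: s² + 5.5s + K_p·3 = 0.
So ω_n = √(3K_p) and 2ζω_n = 5.5, giving ζ = 5.5/(2√(3K_p)).
Setting ζ = 0.61: √(3K_p) = 5.5/(2·0.61) = 4.508, so K_p = 20.32/3 = 6.77.

K_p = 6.77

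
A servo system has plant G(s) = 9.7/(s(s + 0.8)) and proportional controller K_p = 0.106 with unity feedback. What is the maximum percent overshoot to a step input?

26%

Closed-loop characteristic equation: s² + 0.8s + 1.028 = 0, so ω_n = 1.014 rad/s and ζ = 0.8/(2·1.014) = 0.3945.
%OS = 100·exp(−πζ/√(1−ζ²)) = 100·exp(−π·0.3945/√0.8444) = 26%.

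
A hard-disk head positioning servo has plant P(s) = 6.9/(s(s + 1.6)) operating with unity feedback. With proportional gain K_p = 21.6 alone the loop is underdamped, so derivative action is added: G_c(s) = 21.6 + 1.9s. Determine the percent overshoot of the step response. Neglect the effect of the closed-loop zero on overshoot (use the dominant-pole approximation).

Forward path: (21.6 + 1.9s)·6.9/(s(s+1.6)). The closed-loop characteristic equation is s² + (1.6 + 6.9·1.9)s + 6.9·21.6 = 0.
That is s² + 14.71s + 149 = 0, so ω_n = 12.21 rad/s and ζ = 14.71/(2·12.21) = 0.6025.
%OS = 100·exp(−πζ/√(1−ζ²)) = 9.34%.

9.34%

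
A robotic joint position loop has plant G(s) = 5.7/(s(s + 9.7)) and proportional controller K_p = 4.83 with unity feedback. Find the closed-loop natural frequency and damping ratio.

1 + K_p·G(s) = 0 gives s² + 9.7s + 27.53 = 0.
Matching s² + 2ζω_n s + ω_n²: ω_n = √27.53 = 5.247 rad/s and 2ζω_n = 9.7, so ζ = 9.7/(2·5.247) = 0.924.

ω_n = 5.25 rad/s, ζ = 0.924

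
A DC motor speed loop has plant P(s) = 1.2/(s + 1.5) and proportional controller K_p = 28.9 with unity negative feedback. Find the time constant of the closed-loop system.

Closed-loop transfer function: T(s) = K_p·P(s)/(1 + K_p·P(s)) = 34.68/(s + 1.5 + 34.68) = 34.68/(s + 36.18).
Time constant τ = 1/36.18 = 0.0276 s.

τ = 0.0276 s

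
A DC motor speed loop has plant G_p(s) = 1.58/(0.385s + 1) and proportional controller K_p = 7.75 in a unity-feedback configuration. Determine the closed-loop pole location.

Closed loop: T(s) = K_p·G_p/(1+K_p·G_p) = 12.25/(0.385s + 1 + 12.25), with pole at s = −(1 + 12.25)/0.385 = −34.4.

s = -34.4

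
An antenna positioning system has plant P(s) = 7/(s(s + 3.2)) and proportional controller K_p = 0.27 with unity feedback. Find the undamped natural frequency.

ω_n = 1.37 rad/s

1 + K_p·P(s) = 0 gives s² + 3.2s + 1.89 = 0.
Matching s² + 2ζω_n s + ω_n²: ω_n = √1.89 = 1.375 rad/s and 2ζω_n = 3.2, so ζ = 3.2/(2·1.375) = 1.16.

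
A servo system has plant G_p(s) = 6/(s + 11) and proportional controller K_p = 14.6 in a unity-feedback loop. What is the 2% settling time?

Closed-loop transfer function: T(s) = K_p·G_p(s)/(1 + K_p·G_p(s)) = 87.6/(s + 11 + 87.6) = 87.6/(s + 98.6).
Time constant τ = 1/98.6 = 0.01014 s, so the 2% settling time is about 4τ = 0.0406 s.

T_s ≈ 0.0406 s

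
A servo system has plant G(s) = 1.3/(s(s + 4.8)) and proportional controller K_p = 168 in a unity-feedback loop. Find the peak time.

T_p = 0.215 s

From 1 + K_pG(s) = 0: s² + 4.8s + 218.4 = 0 ⇒ ω_n = 14.78, ζ = 0.1624.
Damped frequency ω_d = ω_n√(1−ζ²) = 14.58 rad/s, so peak time T_p = π/ω_d = 0.215 s.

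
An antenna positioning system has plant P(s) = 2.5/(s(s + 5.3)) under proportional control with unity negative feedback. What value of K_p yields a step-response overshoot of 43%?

From %OS = 100·exp(−πζ/√(1−ζ²)) = 43%, ζ = −ln(0.43)/√(π²+ln²(0.43)) = 0.2594.
Characteristic equation s² + 5.3s + 2.5K_p = 0 gives ζ = 5.3/(2√(2.5K_p)).
Setting ζ = 0.2594: √(2.5K_p) = 5.3/(2·0.2594) = 10.21, so K_p = 104.3/2.5 = 41.7.

K_p = 41.7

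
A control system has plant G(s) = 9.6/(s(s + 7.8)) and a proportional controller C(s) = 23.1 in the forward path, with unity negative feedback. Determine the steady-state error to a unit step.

0

The open loop C(s)G(s) has a pole at the origin (type 1), so the static position error constant is infinite and e_ss = 1/(1+∞) = 0.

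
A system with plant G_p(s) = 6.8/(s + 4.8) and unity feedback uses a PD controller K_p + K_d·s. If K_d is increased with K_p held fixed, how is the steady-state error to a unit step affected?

At s = 0 the derivative term contributes nothing: C(0) = K_p regardless of K_d, so K_pos = K_p·G_p(0) and e_ss are unchanged.

unchanged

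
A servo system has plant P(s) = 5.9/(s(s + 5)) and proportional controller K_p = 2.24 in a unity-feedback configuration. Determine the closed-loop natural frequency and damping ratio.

ω_n = 3.64 rad/s, ζ = 0.688

1 + K_p·P(s) = 0 gives s² + 5s + 13.22 = 0.
So ω_n² = 13.22 ⇒ ω_n = 3.635 rad/s, and ζ = 5/(2ω_n) = 0.688.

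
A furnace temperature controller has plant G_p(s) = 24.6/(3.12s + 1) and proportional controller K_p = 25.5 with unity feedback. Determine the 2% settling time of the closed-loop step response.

T_s ≈ 0.0199 s

Closed loop: T(s) = K_p·G_p/(1+K_p·G_p) = 627.3/(3.12s + 1 + 627.3), with pole at s = −(1 + 627.3)/3.12 = −201.4.
τ = 1/201.4 = 0.004966 s, so 2% settling time ≈ 4τ = 0.0199 s.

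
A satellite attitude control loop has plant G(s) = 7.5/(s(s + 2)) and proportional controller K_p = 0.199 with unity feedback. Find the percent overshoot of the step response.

1.14%

Closed-loop characteristic equation: s² + 2s + 1.493 = 0, so ω_n = 1.222 rad/s and ζ = 2/(2·1.222) = 0.8185.
%OS = 100·exp(−πζ/√(1−ζ²)) = 100·exp(−π·0.8185/√0.33) = 1.14%.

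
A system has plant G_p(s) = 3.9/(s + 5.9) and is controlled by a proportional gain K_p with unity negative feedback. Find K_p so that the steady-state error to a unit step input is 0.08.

K_p = 17.4

The loop is type 0, so e_ss(step) = 1/(1 + K_pos) with K_pos = K_p·G_p(0).
G_p(0) = 0.661. Require 1/(1 + K_p·0.661) = 0.08, so 1 + 0.661·K_p = 12.5.
K_p = (12.5 − 1)/0.661 = 17.4.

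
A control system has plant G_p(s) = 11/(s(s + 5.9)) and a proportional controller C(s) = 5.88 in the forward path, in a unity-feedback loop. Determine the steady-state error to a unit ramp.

0.0912

The loop has one pole at the origin (type 1). Velocity error constant K_v = lim_{s→0} s·C(s)G_p(s) = 5.88·11/5.9 = 10.96.
Steady-state error to a unit ramp: e_ss = 1/K_v = 0.0912.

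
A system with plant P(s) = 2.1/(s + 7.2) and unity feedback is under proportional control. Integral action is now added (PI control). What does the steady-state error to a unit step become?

0

The integrator makes K_pos = lim_{s→0} C(s)G(s) infinite, so e_ss = 1/(1+K_pos) = 0.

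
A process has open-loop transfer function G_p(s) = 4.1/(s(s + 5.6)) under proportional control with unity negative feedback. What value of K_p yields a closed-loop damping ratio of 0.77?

K_p = 3.23

Closed-loop characteristic equation: s² + 5.6s + K_p·4.1 = 0.
So ω_n = √(4.1K_p) and 2ζω_n = 5.6, giving ζ = 5.6/(2√(4.1K_p)).
Setting ζ = 0.77: √(4.1K_p) = 5.6/(2·0.77) = 3.636, so K_p = 13.22/4.1 = 3.23.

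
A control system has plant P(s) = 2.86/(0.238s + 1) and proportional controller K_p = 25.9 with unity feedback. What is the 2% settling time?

Closed loop: T(s) = K_p·P/(1+K_p·P) = 74.07/(0.238s + 1 + 74.07), with pole at s = −(1 + 74.07)/0.238 = −315.4.
τ = 1/315.4 = 0.00317 s, so 2% settling time ≈ 4τ = 0.0127 s.

T_s ≈ 0.0127 s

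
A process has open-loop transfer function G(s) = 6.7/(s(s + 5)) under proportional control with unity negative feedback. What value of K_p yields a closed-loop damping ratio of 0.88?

K_p = 1.2

Closed-loop characteristic equation: s² + 5s + K_p·6.7 = 0.
So ω_n = √(6.7K_p) and 2ζω_n = 5, giving ζ = 5/(2√(6.7K_p)).
Setting ζ = 0.88: √(6.7K_p) = 5/(2·0.88) = 2.841, so K_p = 8.071/6.7 = 1.2.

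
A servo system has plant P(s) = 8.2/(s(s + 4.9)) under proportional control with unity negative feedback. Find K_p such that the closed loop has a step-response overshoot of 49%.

From %OS = 100·exp(−πζ/√(1−ζ²)) = 49%, ζ = −ln(0.49)/√(π²+ln²(0.49)) = 0.2214.
Characteristic equation s² + 4.9s + 8.2K_p = 0 gives ζ = 4.9/(2√(8.2K_p)).
Setting ζ = 0.2214: √(8.2K_p) = 4.9/(2·0.2214) = 11.06, so K_p = 122.4/8.2 = 14.9.

K_p = 14.9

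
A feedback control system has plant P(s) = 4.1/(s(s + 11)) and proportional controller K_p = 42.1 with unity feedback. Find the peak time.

T_p = 0.263 s

From 1 + K_pP(s) = 0: s² + 11s + 172.6 = 0 ⇒ ω_n = 13.14, ζ = 0.4186.
Damped frequency ω_d = ω_n√(1−ζ²) = 11.93 rad/s, so peak time T_p = π/ω_d = 0.263 s.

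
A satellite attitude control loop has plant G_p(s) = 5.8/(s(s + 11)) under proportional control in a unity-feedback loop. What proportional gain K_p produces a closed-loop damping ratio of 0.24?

K_p = 90.5

Closed-loop characteristic equation: s² + 11s + K_p·5.8 = 0.
So ω_n = √(5.8K_p) and 2ζω_n = 11, giving ζ = 11/(2√(5.8K_p)).
Setting ζ = 0.24: √(5.8K_p) = 11/(2·0.24) = 22.92, so K_p = 525.2/5.8 = 90.5.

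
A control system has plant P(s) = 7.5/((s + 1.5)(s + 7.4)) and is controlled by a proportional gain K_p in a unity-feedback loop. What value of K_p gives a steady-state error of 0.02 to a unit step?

For a type-0 loop with proportional control, e_ss = 1/(1 + K_p·P(0)).
P(0) = 0.6757. Require 1/(1 + K_p·0.6757) = 0.02, so 1 + 0.6757·K_p = 50.
K_p = (50 − 1)/0.6757 = 72.5.

K_p = 72.5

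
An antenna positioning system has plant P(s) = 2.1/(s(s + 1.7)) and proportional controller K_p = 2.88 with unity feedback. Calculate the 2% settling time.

The closed-loop denominator s² + 1.7s + 6.048 gives ω_n = √6.048 = 2.459 and ζ = 1.7/(2ω_n) = 0.3456.
2% settling time T_s ≈ 4/(ζω_n) = 4/0.85 = 4.71 s.

T_s ≈ 4.71 s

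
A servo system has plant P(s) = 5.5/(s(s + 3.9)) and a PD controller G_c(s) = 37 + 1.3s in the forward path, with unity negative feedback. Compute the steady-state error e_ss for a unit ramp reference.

The loop has one pole at the origin (type 1). Velocity error constant K_v = lim_{s→0} s·G_c(s)P(s) = 37·5.5/3.9 = 52.18.
Steady-state error to a unit ramp: e_ss = 1/K_v = 0.0192.

0.0192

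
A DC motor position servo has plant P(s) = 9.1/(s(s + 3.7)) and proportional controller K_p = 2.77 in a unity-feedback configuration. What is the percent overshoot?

From 1 + K_pP(s) = 0: s² + 3.7s + 25.21 = 0 ⇒ ω_n = 5.021, ζ = 0.3685.
%OS = 100·exp(−πζ/√(1−ζ²)) = 100·exp(−π·0.3685/√0.8642) = 28.8%.

28.8%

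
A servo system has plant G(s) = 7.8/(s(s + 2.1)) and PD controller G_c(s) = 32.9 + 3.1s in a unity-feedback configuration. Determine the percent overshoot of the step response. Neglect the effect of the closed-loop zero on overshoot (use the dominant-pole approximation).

1.11%

Forward path: (32.9 + 3.1s)·7.8/(s(s+2.1)). The closed-loop characteristic equation is s² + (2.1 + 7.8·3.1)s + 7.8·32.9 = 0.
That is s² + 26.28s + 256.6 = 0, so ω_n = 16.02 rad/s and ζ = 26.28/(2·16.02) = 0.8203.
%OS = 100·exp(−πζ/√(1−ζ²)) = 1.11%.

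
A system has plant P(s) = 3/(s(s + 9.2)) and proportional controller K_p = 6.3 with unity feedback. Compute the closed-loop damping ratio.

ζ = 1.06

1 + K_p·P(s) = 0 gives s² + 9.2s + 18.9 = 0.
Matching s² + 2ζω_n s + ω_n²: ω_n = √18.9 = 4.347 rad/s and 2ζω_n = 9.2, so ζ = 9.2/(2·4.347) = 1.06.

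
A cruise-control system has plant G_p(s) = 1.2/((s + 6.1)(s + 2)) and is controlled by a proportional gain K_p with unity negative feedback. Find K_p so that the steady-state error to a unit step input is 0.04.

The loop is type 0, so e_ss(step) = 1/(1 + K_pos) with K_pos = K_p·G_p(0).
G_p(0) = 0.09836. Require 1/(1 + K_p·0.09836) = 0.04, so 1 + 0.09836·K_p = 25.
K_p = (25 − 1)/0.09836 = 244.

K_p = 244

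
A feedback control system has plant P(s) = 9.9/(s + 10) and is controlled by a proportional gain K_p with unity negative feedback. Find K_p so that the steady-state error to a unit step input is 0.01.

For a type-0 loop with proportional control, e_ss = 1/(1 + K_p·P(0)).
P(0) = 0.99. Require 1/(1 + K_p·0.99) = 0.01, so 1 + 0.99·K_p = 100.
K_p = (100 − 1)/0.99 = 100.

K_p = 100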